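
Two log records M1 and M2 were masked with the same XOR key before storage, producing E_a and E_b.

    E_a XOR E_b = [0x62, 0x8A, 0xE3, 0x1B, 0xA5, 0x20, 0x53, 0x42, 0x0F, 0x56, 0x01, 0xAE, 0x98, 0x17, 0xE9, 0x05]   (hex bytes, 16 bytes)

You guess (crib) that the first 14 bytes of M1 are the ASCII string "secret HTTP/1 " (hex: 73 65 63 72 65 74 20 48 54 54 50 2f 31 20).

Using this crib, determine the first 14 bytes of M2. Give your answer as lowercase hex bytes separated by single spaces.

11 ef 80 69 c0 54 73 0a 5b 02 51 81 a9 37

Since E_a ⊕ E_b = M1 ⊕ M2, XORing with the guessed M1 bytes yields the corresponding M2 bytes: M2 = (E_a ⊕ E_b) ⊕ M1.
byte 0: 62 xor 73 = 11
byte 1: 8a xor 65 = ef
byte 2: e3 xor 63 = 80
byte 3: 1b xor 72 = 69
byte 4: a5 xor 65 = c0
byte 5: 20 xor 74 = 54
byte 6: 53 xor 20 = 73
byte 7: 42 xor 48 = 0a
byte 8: 0f xor 54 = 5b
byte 9: 56 xor 54 = 02
byte 10: 01 xor 50 = 51
byte 11: ae xor 2f = 81
byte 12: 98 xor 31 = a9
byte 13: 17 xor 20 = 37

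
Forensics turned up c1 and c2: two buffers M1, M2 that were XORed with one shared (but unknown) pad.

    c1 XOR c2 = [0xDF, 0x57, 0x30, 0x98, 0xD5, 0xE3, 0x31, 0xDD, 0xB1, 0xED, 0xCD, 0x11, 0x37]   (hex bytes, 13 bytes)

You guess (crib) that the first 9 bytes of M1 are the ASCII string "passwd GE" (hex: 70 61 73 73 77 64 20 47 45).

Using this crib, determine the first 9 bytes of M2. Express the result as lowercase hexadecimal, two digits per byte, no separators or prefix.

Since c1 ⊕ c2 = M1 ⊕ M2, XORing with the guessed M1 bytes yields the corresponding M2 bytes: M2 = (c1 ⊕ c2) ⊕ M1.
df ^ 70 = af
57 ^ 61 = 36
30 ^ 73 = 43
98 ^ 73 = eb
d5 ^ 77 = a2
e3 ^ 64 = 87
31 ^ 20 = 11
dd ^ 47 = 9a
b1 ^ 45 = f4

af3643eba287119af4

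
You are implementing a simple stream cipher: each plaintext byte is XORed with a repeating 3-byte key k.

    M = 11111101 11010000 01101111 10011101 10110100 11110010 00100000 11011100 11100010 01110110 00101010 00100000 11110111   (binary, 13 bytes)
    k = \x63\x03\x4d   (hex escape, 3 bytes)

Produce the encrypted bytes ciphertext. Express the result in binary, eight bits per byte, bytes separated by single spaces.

10011110 11010011 00100010 11111110 10110111 10111111 01000011 11011111 10101111 00010101 00101001 01101101 10010100

The 3-byte key repeats, so the effective keystream is 63 03 4d 63 03 4d 63 03 4d 63 03 4d 63.
byte 0: 11111101 XOR 01100011 = 10011110
byte 1: 11010000 XOR 00000011 = 11010011
byte 2: 01101111 XOR 01001101 = 00100010
byte 3: 10011101 XOR 01100011 = 11111110
byte 4: 10110100 XOR 00000011 = 10110111
byte 5: 11110010 XOR 01001101 = 10111111
byte 6: 00100000 XOR 01100011 = 01000011
byte 7: 11011100 XOR 00000011 = 11011111
byte 8: 11100010 XOR 01001101 = 10101111
byte 9: 01110110 XOR 01100011 = 00010101
byte 10: 00101010 XOR 00000011 = 00101001
byte 11: 00100000 XOR 01001101 = 01101101
byte 12: 11110111 XOR 01100011 = 10010100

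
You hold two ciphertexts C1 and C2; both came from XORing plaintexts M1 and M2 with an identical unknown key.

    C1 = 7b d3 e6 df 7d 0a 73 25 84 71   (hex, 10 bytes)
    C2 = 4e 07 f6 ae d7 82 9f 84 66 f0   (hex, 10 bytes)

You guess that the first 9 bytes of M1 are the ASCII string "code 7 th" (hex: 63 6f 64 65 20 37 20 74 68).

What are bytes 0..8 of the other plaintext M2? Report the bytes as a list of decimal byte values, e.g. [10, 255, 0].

First, C1 ⊕ C2 = (M1 ⊕ K) ⊕ (M2 ⊕ K) = M1 ⊕ M2, so the key drops out. Then M2 = (M1 ⊕ M2) ⊕ M1 over the first 9 bytes.
byte 0: (7b XOR 4e) XOR 63 = 35 XOR 63 = 56
byte 1: (d3 XOR 07) XOR 6f = d4 XOR 6f = bb
byte 2: (e6 XOR f6) XOR 64 = 10 XOR 64 = 74
byte 3: (df XOR ae) XOR 65 = 71 XOR 65 = 14
byte 4: (7d XOR d7) XOR 20 = aa XOR 20 = 8a
byte 5: (0a XOR 82) XOR 37 = 88 XOR 37 = bf
byte 6: (73 XOR 9f) XOR 20 = ec XOR 20 = cc
byte 7: (25 XOR 84) XOR 74 = a1 XOR 74 = d5
byte 8: (84 XOR 66) XOR 68 = e2 XOR 68 = 8a

[86, 187, 116, 20, 138, 191, 204, 213, 138]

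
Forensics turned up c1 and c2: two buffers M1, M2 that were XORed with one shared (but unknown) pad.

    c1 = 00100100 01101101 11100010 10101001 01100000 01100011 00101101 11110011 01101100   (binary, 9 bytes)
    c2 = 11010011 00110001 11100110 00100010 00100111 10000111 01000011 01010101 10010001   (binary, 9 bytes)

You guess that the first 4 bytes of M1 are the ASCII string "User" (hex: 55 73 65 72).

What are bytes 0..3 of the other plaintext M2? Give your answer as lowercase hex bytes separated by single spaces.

a2 2f 61 f9

First, c1 ⊕ c2 = (M1 ⊕ K) ⊕ (M2 ⊕ K) = M1 ⊕ M2, so the key drops out. Then M2 = (M1 ⊕ M2) ⊕ M1 over the first 4 bytes.
byte 0: (24 XOR d3) XOR 55 = f7 XOR 55 = a2
byte 1: (6d XOR 31) XOR 73 = 5c XOR 73 = 2f
byte 2: (e2 XOR e6) XOR 65 = 04 XOR 65 = 61
byte 3: (a9 XOR 22) XOR 72 = 8b XOR 72 = f9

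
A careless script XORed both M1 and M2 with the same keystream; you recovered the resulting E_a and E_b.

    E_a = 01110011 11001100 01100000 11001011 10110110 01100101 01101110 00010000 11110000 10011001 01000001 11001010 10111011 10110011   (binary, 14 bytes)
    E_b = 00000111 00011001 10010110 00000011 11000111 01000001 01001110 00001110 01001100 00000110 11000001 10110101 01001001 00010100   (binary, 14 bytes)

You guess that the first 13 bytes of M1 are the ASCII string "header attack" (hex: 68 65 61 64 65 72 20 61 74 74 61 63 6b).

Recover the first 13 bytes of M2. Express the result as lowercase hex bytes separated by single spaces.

First, E_a ⊕ E_b = (M1 ⊕ K) ⊕ (M2 ⊕ K) = M1 ⊕ M2, so the key drops out. Then M2 = (M1 ⊕ M2) ⊕ M1 over the first 13 bytes.
byte 0: (73 ⊕ 07) ⊕ 68 = 74 ⊕ 68 = 1c
byte 1: (cc ⊕ 19) ⊕ 65 = d5 ⊕ 65 = b0
byte 2: (60 ⊕ 96) ⊕ 61 = f6 ⊕ 61 = 97
byte 3: (cb ⊕ 03) ⊕ 64 = c8 ⊕ 64 = ac
byte 4: (b6 ⊕ c7) ⊕ 65 = 71 ⊕ 65 = 14
byte 5: (65 ⊕ 41) ⊕ 72 = 24 ⊕ 72 = 56
byte 6: (6e ⊕ 4e) ⊕ 20 = 20 ⊕ 20 = 00
byte 7: (10 ⊕ 0e) ⊕ 61 = 1e ⊕ 61 = 7f
byte 8: (f0 ⊕ 4c) ⊕ 74 = bc ⊕ 74 = c8
byte 9: (99 ⊕ 06) ⊕ 74 = 9f ⊕ 74 = eb
byte 10: (41 ⊕ c1) ⊕ 61 = 80 ⊕ 61 = e1
byte 11: (ca ⊕ b5) ⊕ 63 = 7f ⊕ 63 = 1c
byte 12: (bb ⊕ 49) ⊕ 6b = f2 ⊕ 6b = 99

1c b0 97 ac 14 56 00 7f c8 eb e1 1c 99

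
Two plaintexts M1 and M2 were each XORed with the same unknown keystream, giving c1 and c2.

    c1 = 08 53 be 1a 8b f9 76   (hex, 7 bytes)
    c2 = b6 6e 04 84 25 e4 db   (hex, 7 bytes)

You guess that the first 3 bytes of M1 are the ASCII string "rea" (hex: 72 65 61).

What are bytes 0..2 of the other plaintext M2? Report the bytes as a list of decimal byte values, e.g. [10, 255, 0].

First, c1 ⊕ c2 = (M1 ⊕ K) ⊕ (M2 ⊕ K) = M1 ⊕ M2, so the key drops out. Then M2 = (M1 ⊕ M2) ⊕ M1 over the first 3 bytes.
byte 0: (08 ⊕ b6) ⊕ 72 = be ⊕ 72 = cc
byte 1: (53 ⊕ 6e) ⊕ 65 = 3d ⊕ 65 = 58
byte 2: (be ⊕ 04) ⊕ 61 = ba ⊕ 61 = db

[204, 88, 219]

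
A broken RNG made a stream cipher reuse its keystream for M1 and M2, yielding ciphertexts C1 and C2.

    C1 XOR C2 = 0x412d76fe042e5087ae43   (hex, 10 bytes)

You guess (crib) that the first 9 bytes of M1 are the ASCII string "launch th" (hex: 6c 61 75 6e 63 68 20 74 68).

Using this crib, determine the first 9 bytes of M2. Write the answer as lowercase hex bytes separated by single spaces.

Since C1 ⊕ C2 = M1 ⊕ M2, XORing with the guessed M1 bytes yields the corresponding M2 bytes: M2 = (C1 ⊕ C2) ⊕ M1.
01000001 ^ 01101100 = 00101101
00101101 ^ 01100001 = 01001100
01110110 ^ 01110101 = 00000011
11111110 ^ 01101110 = 10010000
00000100 ^ 01100011 = 01100111
00101110 ^ 01101000 = 01000110
01010000 ^ 00100000 = 01110000
10000111 ^ 01110100 = 11110011
10101110 ^ 01101000 = 11000110

2d 4c 03 90 67 46 70 f3 c6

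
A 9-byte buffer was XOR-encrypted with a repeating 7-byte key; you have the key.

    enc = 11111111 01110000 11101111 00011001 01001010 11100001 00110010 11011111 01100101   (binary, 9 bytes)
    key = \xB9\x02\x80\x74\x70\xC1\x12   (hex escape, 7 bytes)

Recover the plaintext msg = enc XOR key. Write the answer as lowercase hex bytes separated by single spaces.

The 7-byte key repeats, so the effective keystream is b9 02 80 74 70 c1 12 b9 02.
byte 0: ff ^ b9 = 46
byte 1: 70 ^ 02 = 72
byte 2: ef ^ 80 = 6f
byte 3: 19 ^ 74 = 6d
byte 4: 4a ^ 70 = 3a
byte 5: e1 ^ c1 = 20
byte 6: 32 ^ 12 = 20
byte 7: df ^ b9 = 66
byte 8: 65 ^ 02 = 67

46 72 6f 6d 3a 20 20 66 67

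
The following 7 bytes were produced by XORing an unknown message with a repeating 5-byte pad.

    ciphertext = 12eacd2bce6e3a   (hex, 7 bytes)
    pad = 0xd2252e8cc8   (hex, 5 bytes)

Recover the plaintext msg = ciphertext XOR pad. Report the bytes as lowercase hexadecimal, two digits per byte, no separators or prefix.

c0cfe3a706bc1f

The 5-byte key repeats, so the effective keystream is d2 25 2e 8c c8 d2 25.
byte 0: 12 ^ d2 = c0
byte 1: ea ^ 25 = cf
byte 2: cd ^ 2e = e3
byte 3: 2b ^ 8c = a7
byte 4: ce ^ c8 = 06
byte 5: 6e ^ d2 = bc
byte 6: 3a ^ 25 = 1f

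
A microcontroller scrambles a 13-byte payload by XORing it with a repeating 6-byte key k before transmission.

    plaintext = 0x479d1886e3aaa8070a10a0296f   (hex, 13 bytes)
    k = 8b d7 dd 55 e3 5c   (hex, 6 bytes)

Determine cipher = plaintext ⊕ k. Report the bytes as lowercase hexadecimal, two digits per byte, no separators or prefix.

cc4ac5d300f623d0d7454375e4

The 6-byte key repeats, so the effective keystream is 8b d7 dd 55 e3 5c 8b d7 dd 55 e3 5c 8b.
byte 0: 47 xor 8b = cc
byte 1: 9d xor d7 = 4a
byte 2: 18 xor dd = c5
byte 3: 86 xor 55 = d3
byte 4: e3 xor e3 = 00
byte 5: aa xor 5c = f6
byte 6: a8 xor 8b = 23
byte 7: 07 xor d7 = d0
byte 8: 0a xor dd = d7
byte 9: 10 xor 55 = 45
byte 10: a0 xor e3 = 43
byte 11: 29 xor 5c = 75
byte 12: 6f xor 8b = e4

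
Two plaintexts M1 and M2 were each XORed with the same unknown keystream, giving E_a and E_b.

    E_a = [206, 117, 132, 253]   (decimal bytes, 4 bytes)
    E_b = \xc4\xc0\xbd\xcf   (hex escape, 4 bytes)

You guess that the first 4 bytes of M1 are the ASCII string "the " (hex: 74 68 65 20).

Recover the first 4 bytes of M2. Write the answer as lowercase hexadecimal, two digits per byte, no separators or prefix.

7edd5c12

First, E_a ⊕ E_b = (M1 ⊕ K) ⊕ (M2 ⊕ K) = M1 ⊕ M2, so the key drops out. Then M2 = (M1 ⊕ M2) ⊕ M1 over the first 4 bytes.
byte 0: (ce XOR c4) XOR 74 = 0a XOR 74 = 7e
byte 1: (75 XOR c0) XOR 68 = b5 XOR 68 = dd
byte 2: (84 XOR bd) XOR 65 = 39 XOR 65 = 5c
byte 3: (fd XOR cf) XOR 20 = 32 XOR 20 = 12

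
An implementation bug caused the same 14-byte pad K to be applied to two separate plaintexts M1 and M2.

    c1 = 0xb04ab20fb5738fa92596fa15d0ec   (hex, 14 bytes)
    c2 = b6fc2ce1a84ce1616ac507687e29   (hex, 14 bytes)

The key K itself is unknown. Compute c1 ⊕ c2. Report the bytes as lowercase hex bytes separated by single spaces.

c1 ⊕ c2 = (M1 ⊕ K) ⊕ (M2 ⊕ K) = M1 ⊕ M2 — the shared key cancels under XOR.
10110000 ⊕ 10110110 = 00000110
01001010 ⊕ 11111100 = 10110110
10110010 ⊕ 00101100 = 10011110
00001111 ⊕ 11100001 = 11101110
10110101 ⊕ 10101000 = 00011101
01110011 ⊕ 01001100 = 00111111
10001111 ⊕ 11100001 = 01101110
10101001 ⊕ 01100001 = 11001000
00100101 ⊕ 01101010 = 01001111
10010110 ⊕ 11000101 = 01010011
11111010 ⊕ 00000111 = 11111101
00010101 ⊕ 01101000 = 01111101
11010000 ⊕ 01111110 = 10101110
11101100 ⊕ 00101001 = 11000101

06 b6 9e ee 1d 3f 6e c8 4f 53 fd 7d ae c5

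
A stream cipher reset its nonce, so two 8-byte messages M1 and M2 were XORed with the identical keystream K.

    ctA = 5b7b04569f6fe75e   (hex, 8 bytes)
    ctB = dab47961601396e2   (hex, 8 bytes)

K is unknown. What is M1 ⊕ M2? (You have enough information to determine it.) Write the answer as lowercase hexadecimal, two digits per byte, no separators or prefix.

ctA ⊕ ctB = (M1 ⊕ K) ⊕ (M2 ⊕ K) = M1 ⊕ M2 — the shared key cancels under XOR.
byte 0: 01011011 xor 11011010 = 10000001
byte 1: 01111011 xor 10110100 = 11001111
byte 2: 00000100 xor 01111001 = 01111101
byte 3: 01010110 xor 01100001 = 00110111
byte 4: 10011111 xor 01100000 = 11111111
byte 5: 01101111 xor 00010011 = 01111100
byte 6: 11100111 xor 10010110 = 01110001
byte 7: 01011110 xor 11100010 = 10111100

81cf7d37ff7c71bc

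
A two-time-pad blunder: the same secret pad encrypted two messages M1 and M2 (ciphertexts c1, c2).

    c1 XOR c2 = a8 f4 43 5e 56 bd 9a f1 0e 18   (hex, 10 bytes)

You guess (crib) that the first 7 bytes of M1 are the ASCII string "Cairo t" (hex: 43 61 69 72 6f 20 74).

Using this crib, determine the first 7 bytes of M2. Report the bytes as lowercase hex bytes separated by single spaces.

eb 95 2a 2c 39 9d ee

Since c1 ⊕ c2 = M1 ⊕ M2, XORing with the guessed M1 bytes yields the corresponding M2 bytes: M2 = (c1 ⊕ c2) ⊕ M1.
10101000 ^ 01000011 = 11101011
11110100 ^ 01100001 = 10010101
01000011 ^ 01101001 = 00101010
01011110 ^ 01110010 = 00101100
01010110 ^ 01101111 = 00111001
10111101 ^ 00100000 = 10011101
10011010 ^ 01110100 = 11101110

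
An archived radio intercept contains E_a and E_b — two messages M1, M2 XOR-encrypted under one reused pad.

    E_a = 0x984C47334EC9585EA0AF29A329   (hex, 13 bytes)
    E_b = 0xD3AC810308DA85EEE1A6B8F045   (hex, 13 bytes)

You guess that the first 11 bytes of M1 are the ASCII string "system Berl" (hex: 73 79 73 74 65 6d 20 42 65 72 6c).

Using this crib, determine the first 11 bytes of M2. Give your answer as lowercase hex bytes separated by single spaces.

38 99 b5 44 23 7e fd f2 24 7b fd

First, E_a ⊕ E_b = (M1 ⊕ K) ⊕ (M2 ⊕ K) = M1 ⊕ M2, so the key drops out. Then M2 = (M1 ⊕ M2) ⊕ M1 over the first 11 bytes.
byte 0: (98 xor d3) xor 73 = 4b xor 73 = 38
byte 1: (4c xor ac) xor 79 = e0 xor 79 = 99
byte 2: (47 xor 81) xor 73 = c6 xor 73 = b5
byte 3: (33 xor 03) xor 74 = 30 xor 74 = 44
byte 4: (4e xor 08) xor 65 = 46 xor 65 = 23
byte 5: (c9 xor da) xor 6d = 13 xor 6d = 7e
byte 6: (58 xor 85) xor 20 = dd xor 20 = fd
byte 7: (5e xor ee) xor 42 = b0 xor 42 = f2
byte 8: (a0 xor e1) xor 65 = 41 xor 65 = 24
byte 9: (af xor a6) xor 72 = 09 xor 72 = 7b
byte 10: (29 xor b8) xor 6c = 91 xor 6c = fd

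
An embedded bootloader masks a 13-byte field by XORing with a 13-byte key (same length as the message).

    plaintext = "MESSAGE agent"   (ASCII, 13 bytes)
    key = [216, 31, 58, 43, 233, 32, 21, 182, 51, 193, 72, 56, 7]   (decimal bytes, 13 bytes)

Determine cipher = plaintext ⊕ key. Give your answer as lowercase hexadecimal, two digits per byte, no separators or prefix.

4d xor d8 = 95
45 xor 1f = 5a
53 xor 3a = 69
53 xor 2b = 78
41 xor e9 = a8
47 xor 20 = 67
45 xor 15 = 50
20 xor b6 = 96
61 xor 33 = 52
67 xor c1 = a6
65 xor 48 = 2d
6e xor 38 = 56
74 xor 07 = 73

955a6978a867509652a62d5673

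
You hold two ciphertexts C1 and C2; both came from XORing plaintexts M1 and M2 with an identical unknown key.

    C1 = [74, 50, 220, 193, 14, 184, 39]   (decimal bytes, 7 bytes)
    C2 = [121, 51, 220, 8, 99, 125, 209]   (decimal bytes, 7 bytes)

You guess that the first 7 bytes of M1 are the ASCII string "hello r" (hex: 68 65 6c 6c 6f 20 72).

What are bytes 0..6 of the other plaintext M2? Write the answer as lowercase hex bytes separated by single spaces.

First, C1 ⊕ C2 = (M1 ⊕ K) ⊕ (M2 ⊕ K) = M1 ⊕ M2, so the key drops out. Then M2 = (M1 ⊕ M2) ⊕ M1 over the first 7 bytes.
byte 0: (4a xor 79) xor 68 = 33 xor 68 = 5b
byte 1: (32 xor 33) xor 65 = 01 xor 65 = 64
byte 2: (dc xor dc) xor 6c = 00 xor 6c = 6c
byte 3: (c1 xor 08) xor 6c = c9 xor 6c = a5
byte 4: (0e xor 63) xor 6f = 6d xor 6f = 02
byte 5: (b8 xor 7d) xor 20 = c5 xor 20 = e5
byte 6: (27 xor d1) xor 72 = f6 xor 72 = 84

5b 64 6c a5 02 e5 84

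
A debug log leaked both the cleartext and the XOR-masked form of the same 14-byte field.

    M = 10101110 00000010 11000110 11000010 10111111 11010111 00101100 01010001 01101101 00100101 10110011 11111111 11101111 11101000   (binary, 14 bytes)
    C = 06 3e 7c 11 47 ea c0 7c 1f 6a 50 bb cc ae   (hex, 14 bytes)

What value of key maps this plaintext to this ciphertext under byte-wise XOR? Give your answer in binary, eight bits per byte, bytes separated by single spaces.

10101000 00111100 10111010 11010011 11111000 00111101 11101100 00101101 01110010 01001111 11100011 01000100 00100011 01000110

Since C = M ⊕ key, XORing both sides with M gives key = M ⊕ C.
ae xor 06 = a8
02 xor 3e = 3c
c6 xor 7c = ba
c2 xor 11 = d3
bf xor 47 = f8
d7 xor ea = 3d
2c xor c0 = ec
51 xor 7c = 2d
6d xor 1f = 72
25 xor 6a = 4f
b3 xor 50 = e3
ff xor bb = 44
ef xor cc = 23
e8 xor ae = 46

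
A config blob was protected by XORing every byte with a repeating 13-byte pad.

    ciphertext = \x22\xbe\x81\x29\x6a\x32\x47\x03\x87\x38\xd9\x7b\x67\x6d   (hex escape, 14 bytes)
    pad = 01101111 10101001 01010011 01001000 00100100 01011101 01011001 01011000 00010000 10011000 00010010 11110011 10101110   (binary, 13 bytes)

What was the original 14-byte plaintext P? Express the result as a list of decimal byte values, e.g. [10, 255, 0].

[77, 23, 210, 97, 78, 111, 30, 91, 151, 160, 203, 136, 201, 2]

The 13-byte key repeats, so the effective keystream is 6f a9 53 48 24 5d 59 58 10 98 12 f3 ae 6f.
byte 0: 22 xor 6f = 4d
byte 1: be xor a9 = 17
byte 2: 81 xor 53 = d2
byte 3: 29 xor 48 = 61
byte 4: 6a xor 24 = 4e
byte 5: 32 xor 5d = 6f
byte 6: 47 xor 59 = 1e
byte 7: 03 xor 58 = 5b
byte 8: 87 xor 10 = 97
byte 9: 38 xor 98 = a0
byte 10: d9 xor 12 = cb
byte 11: 7b xor f3 = 88
byte 12: 67 xor ae = c9
byte 13: 6d xor 6f = 02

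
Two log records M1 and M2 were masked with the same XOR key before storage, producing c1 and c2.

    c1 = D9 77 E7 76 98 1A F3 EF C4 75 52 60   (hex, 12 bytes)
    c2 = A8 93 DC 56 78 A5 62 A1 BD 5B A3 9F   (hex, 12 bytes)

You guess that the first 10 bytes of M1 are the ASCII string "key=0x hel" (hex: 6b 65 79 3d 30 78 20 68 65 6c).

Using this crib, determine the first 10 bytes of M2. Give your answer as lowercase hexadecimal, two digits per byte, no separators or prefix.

1a81421dd0c7b1261c42

First, c1 ⊕ c2 = (M1 ⊕ K) ⊕ (M2 ⊕ K) = M1 ⊕ M2, so the key drops out. Then M2 = (M1 ⊕ M2) ⊕ M1 over the first 10 bytes.
byte 0: (d9 ^ a8) ^ 6b = 71 ^ 6b = 1a
byte 1: (77 ^ 93) ^ 65 = e4 ^ 65 = 81
byte 2: (e7 ^ dc) ^ 79 = 3b ^ 79 = 42
byte 3: (76 ^ 56) ^ 3d = 20 ^ 3d = 1d
byte 4: (98 ^ 78) ^ 30 = e0 ^ 30 = d0
byte 5: (1a ^ a5) ^ 78 = bf ^ 78 = c7
byte 6: (f3 ^ 62) ^ 20 = 91 ^ 20 = b1
byte 7: (ef ^ a1) ^ 68 = 4e ^ 68 = 26
byte 8: (c4 ^ bd) ^ 65 = 79 ^ 65 = 1c
byte 9: (75 ^ 5b) ^ 6c = 2e ^ 6c = 42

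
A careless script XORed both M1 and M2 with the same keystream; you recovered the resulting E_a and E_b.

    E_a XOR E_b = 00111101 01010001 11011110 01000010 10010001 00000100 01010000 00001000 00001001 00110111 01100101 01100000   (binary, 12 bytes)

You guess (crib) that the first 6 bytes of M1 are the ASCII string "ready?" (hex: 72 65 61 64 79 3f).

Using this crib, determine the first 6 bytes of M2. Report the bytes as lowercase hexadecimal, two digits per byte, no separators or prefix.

Since E_a ⊕ E_b = M1 ⊕ M2, XORing with the guessed M1 bytes yields the corresponding M2 bytes: M2 = (E_a ⊕ E_b) ⊕ M1.
3d xor 72 = 4f
51 xor 65 = 34
de xor 61 = bf
42 xor 64 = 26
91 xor 79 = e8
04 xor 3f = 3b

4f34bf26e83b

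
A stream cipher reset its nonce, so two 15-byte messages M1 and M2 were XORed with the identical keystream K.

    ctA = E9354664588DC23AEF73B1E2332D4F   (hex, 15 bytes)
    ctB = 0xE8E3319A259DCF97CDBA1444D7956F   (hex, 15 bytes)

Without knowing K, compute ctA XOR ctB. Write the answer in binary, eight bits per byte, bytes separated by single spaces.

ctA ⊕ ctB = (M1 ⊕ K) ⊕ (M2 ⊕ K) = M1 ⊕ M2 — the shared key cancels under XOR.
byte 0: e9 XOR e8 = 01
byte 1: 35 XOR e3 = d6
byte 2: 46 XOR 31 = 77
byte 3: 64 XOR 9a = fe
byte 4: 58 XOR 25 = 7d
byte 5: 8d XOR 9d = 10
byte 6: c2 XOR cf = 0d
byte 7: 3a XOR 97 = ad
byte 8: ef XOR cd = 22
byte 9: 73 XOR ba = c9
byte 10: b1 XOR 14 = a5
byte 11: e2 XOR 44 = a6
byte 12: 33 XOR d7 = e4
byte 13: 2d XOR 95 = b8
byte 14: 4f XOR 6f = 20

00000001 11010110 01110111 11111110 01111101 00010000 00001101 10101101 00100010 11001001 10100101 10100110 11100100 10111000 00100000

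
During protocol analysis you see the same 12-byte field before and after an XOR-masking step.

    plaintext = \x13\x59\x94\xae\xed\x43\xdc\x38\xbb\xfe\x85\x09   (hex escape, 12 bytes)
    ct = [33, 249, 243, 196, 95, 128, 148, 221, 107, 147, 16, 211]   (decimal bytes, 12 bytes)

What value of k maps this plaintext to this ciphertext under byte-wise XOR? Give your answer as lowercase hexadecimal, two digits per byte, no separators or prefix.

Since ct = plaintext ⊕ k, XORing both sides with plaintext gives k = plaintext ⊕ ct.
byte 0: 00010011 xor 00100001 = 00110010
byte 1: 01011001 xor 11111001 = 10100000
byte 2: 10010100 xor 11110011 = 01100111
byte 3: 10101110 xor 11000100 = 01101010
byte 4: 11101101 xor 01011111 = 10110010
byte 5: 01000011 xor 10000000 = 11000011
byte 6: 11011100 xor 10010100 = 01001000
byte 7: 00111000 xor 11011101 = 11100101
byte 8: 10111011 xor 01101011 = 11010000
byte 9: 11111110 xor 10010011 = 01101101
byte 10: 10000101 xor 00010000 = 10010101
byte 11: 00001001 xor 11010011 = 11011010

32a0676ab2c348e5d06d95da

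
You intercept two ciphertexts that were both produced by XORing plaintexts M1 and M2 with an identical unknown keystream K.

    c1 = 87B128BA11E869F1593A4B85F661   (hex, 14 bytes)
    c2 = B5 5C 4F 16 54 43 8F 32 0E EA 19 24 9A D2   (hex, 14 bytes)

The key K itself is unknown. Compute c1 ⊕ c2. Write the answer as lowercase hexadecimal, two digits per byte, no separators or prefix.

c1 ⊕ c2 = (M1 ⊕ K) ⊕ (M2 ⊕ K) = M1 ⊕ M2 — the shared key cancels under XOR.
byte 0: 87 xor b5 = 32
byte 1: b1 xor 5c = ed
byte 2: 28 xor 4f = 67
byte 3: ba xor 16 = ac
byte 4: 11 xor 54 = 45
byte 5: e8 xor 43 = ab
byte 6: 69 xor 8f = e6
byte 7: f1 xor 32 = c3
byte 8: 59 xor 0e = 57
byte 9: 3a xor ea = d0
byte 10: 4b xor 19 = 52
byte 11: 85 xor 24 = a1
byte 12: f6 xor 9a = 6c
byte 13: 61 xor d2 = b3

32ed67ac45abe6c357d052a16cb3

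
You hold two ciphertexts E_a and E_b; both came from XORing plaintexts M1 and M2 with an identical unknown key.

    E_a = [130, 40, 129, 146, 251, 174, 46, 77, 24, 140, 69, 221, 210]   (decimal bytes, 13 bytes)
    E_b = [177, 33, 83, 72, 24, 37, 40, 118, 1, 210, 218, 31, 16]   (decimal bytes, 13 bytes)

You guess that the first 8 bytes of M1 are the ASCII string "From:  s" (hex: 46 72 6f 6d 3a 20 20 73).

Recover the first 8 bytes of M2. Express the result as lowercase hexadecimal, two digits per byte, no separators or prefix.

First, E_a ⊕ E_b = (M1 ⊕ K) ⊕ (M2 ⊕ K) = M1 ⊕ M2, so the key drops out. Then M2 = (M1 ⊕ M2) ⊕ M1 over the first 8 bytes.
byte 0: (82 ^ b1) ^ 46 = 33 ^ 46 = 75
byte 1: (28 ^ 21) ^ 72 = 09 ^ 72 = 7b
byte 2: (81 ^ 53) ^ 6f = d2 ^ 6f = bd
byte 3: (92 ^ 48) ^ 6d = da ^ 6d = b7
byte 4: (fb ^ 18) ^ 3a = e3 ^ 3a = d9
byte 5: (ae ^ 25) ^ 20 = 8b ^ 20 = ab
byte 6: (2e ^ 28) ^ 20 = 06 ^ 20 = 26
byte 7: (4d ^ 76) ^ 73 = 3b ^ 73 = 48

757bbdb7d9ab2648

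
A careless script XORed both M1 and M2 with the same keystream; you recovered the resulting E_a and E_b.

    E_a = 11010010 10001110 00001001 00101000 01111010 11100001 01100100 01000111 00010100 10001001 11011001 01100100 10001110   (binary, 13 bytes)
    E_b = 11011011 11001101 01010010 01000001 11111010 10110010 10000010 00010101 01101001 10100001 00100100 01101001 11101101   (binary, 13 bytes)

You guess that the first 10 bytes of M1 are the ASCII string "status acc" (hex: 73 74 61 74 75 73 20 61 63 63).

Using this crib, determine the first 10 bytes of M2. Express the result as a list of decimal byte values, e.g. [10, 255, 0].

[122, 55, 58, 29, 245, 32, 198, 51, 30, 75]

First, E_a ⊕ E_b = (M1 ⊕ K) ⊕ (M2 ⊕ K) = M1 ⊕ M2, so the key drops out. Then M2 = (M1 ⊕ M2) ⊕ M1 over the first 10 bytes.
byte 0: (d2 ⊕ db) ⊕ 73 = 09 ⊕ 73 = 7a
byte 1: (8e ⊕ cd) ⊕ 74 = 43 ⊕ 74 = 37
byte 2: (09 ⊕ 52) ⊕ 61 = 5b ⊕ 61 = 3a
byte 3: (28 ⊕ 41) ⊕ 74 = 69 ⊕ 74 = 1d
byte 4: (7a ⊕ fa) ⊕ 75 = 80 ⊕ 75 = f5
byte 5: (e1 ⊕ b2) ⊕ 73 = 53 ⊕ 73 = 20
byte 6: (64 ⊕ 82) ⊕ 20 = e6 ⊕ 20 = c6
byte 7: (47 ⊕ 15) ⊕ 61 = 52 ⊕ 61 = 33
byte 8: (14 ⊕ 69) ⊕ 63 = 7d ⊕ 63 = 1e
byte 9: (89 ⊕ a1) ⊕ 63 = 28 ⊕ 63 = 4b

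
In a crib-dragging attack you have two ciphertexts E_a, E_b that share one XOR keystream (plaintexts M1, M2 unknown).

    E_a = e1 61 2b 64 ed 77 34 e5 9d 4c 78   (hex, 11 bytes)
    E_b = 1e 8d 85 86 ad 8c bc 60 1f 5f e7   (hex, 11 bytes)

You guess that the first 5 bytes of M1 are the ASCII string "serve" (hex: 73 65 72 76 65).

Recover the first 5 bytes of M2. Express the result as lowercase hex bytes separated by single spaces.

8c 89 dc 94 25

First, E_a ⊕ E_b = (M1 ⊕ K) ⊕ (M2 ⊕ K) = M1 ⊕ M2, so the key drops out. Then M2 = (M1 ⊕ M2) ⊕ M1 over the first 5 bytes.
byte 0: (e1 ⊕ 1e) ⊕ 73 = ff ⊕ 73 = 8c
byte 1: (61 ⊕ 8d) ⊕ 65 = ec ⊕ 65 = 89
byte 2: (2b ⊕ 85) ⊕ 72 = ae ⊕ 72 = dc
byte 3: (64 ⊕ 86) ⊕ 76 = e2 ⊕ 76 = 94
byte 4: (ed ⊕ ad) ⊕ 65 = 40 ⊕ 65 = 25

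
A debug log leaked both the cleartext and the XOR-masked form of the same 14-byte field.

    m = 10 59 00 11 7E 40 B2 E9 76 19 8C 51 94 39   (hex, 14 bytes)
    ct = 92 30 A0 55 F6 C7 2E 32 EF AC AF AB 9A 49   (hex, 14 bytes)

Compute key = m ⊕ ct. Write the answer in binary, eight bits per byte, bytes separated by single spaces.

10000010 01101001 10100000 01000100 10001000 10000111 10011100 11011011 10011001 10110101 00100011 11111010 00001110 01110000

Since ct = m ⊕ key, XORing both sides with m gives key = m ⊕ ct.
10 ⊕ 92 = 82
59 ⊕ 30 = 69
00 ⊕ a0 = a0
11 ⊕ 55 = 44
7e ⊕ f6 = 88
40 ⊕ c7 = 87
b2 ⊕ 2e = 9c
e9 ⊕ 32 = db
76 ⊕ ef = 99
19 ⊕ ac = b5
8c ⊕ af = 23
51 ⊕ ab = fa
94 ⊕ 9a = 0e
39 ⊕ 49 = 70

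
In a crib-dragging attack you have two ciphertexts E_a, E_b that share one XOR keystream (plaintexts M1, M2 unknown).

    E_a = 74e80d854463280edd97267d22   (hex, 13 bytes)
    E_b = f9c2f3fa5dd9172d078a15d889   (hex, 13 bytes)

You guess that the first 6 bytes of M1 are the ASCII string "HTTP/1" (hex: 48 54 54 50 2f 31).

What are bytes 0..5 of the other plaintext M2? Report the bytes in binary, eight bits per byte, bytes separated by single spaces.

11000101 01111110 10101010 00101111 00110110 10001011

First, E_a ⊕ E_b = (M1 ⊕ K) ⊕ (M2 ⊕ K) = M1 ⊕ M2, so the key drops out. Then M2 = (M1 ⊕ M2) ⊕ M1 over the first 6 bytes.
byte 0: (74 xor f9) xor 48 = 8d xor 48 = c5
byte 1: (e8 xor c2) xor 54 = 2a xor 54 = 7e
byte 2: (0d xor f3) xor 54 = fe xor 54 = aa
byte 3: (85 xor fa) xor 50 = 7f xor 50 = 2f
byte 4: (44 xor 5d) xor 2f = 19 xor 2f = 36
byte 5: (63 xor d9) xor 31 = ba xor 31 = 8b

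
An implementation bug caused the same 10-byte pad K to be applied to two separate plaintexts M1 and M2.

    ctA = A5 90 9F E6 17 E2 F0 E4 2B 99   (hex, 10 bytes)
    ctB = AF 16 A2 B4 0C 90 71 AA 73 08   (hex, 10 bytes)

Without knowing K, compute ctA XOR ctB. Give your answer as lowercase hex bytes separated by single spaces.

ctA ⊕ ctB = (M1 ⊕ K) ⊕ (M2 ⊕ K) = M1 ⊕ M2 — the shared key cancels under XOR.
byte 0: a5 ⊕ af = 0a
byte 1: 90 ⊕ 16 = 86
byte 2: 9f ⊕ a2 = 3d
byte 3: e6 ⊕ b4 = 52
byte 4: 17 ⊕ 0c = 1b
byte 5: e2 ⊕ 90 = 72
byte 6: f0 ⊕ 71 = 81
byte 7: e4 ⊕ aa = 4e
byte 8: 2b ⊕ 73 = 58
byte 9: 99 ⊕ 08 = 91

0a 86 3d 52 1b 72 81 4e 58 91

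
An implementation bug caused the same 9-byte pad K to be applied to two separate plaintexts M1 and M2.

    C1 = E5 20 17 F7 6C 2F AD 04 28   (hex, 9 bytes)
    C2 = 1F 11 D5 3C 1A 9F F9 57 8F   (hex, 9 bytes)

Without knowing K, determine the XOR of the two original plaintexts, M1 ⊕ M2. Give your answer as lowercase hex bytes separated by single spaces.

fa 31 c2 cb 76 b0 54 53 a7

C1 ⊕ C2 = (M1 ⊕ K) ⊕ (M2 ⊕ K) = M1 ⊕ M2 — the shared key cancels under XOR.
e5 ⊕ 1f = fa
20 ⊕ 11 = 31
17 ⊕ d5 = c2
f7 ⊕ 3c = cb
6c ⊕ 1a = 76
2f ⊕ 9f = b0
ad ⊕ f9 = 54
04 ⊕ 57 = 53
28 ⊕ 8f = a7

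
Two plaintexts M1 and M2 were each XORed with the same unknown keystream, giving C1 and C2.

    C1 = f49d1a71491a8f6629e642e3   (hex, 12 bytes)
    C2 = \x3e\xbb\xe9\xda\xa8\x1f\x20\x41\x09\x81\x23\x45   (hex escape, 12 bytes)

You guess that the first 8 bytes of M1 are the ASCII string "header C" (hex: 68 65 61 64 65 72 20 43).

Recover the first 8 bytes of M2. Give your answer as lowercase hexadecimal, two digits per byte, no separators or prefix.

First, C1 ⊕ C2 = (M1 ⊕ K) ⊕ (M2 ⊕ K) = M1 ⊕ M2, so the key drops out. Then M2 = (M1 ⊕ M2) ⊕ M1 over the first 8 bytes.
byte 0: (f4 ^ 3e) ^ 68 = ca ^ 68 = a2
byte 1: (9d ^ bb) ^ 65 = 26 ^ 65 = 43
byte 2: (1a ^ e9) ^ 61 = f3 ^ 61 = 92
byte 3: (71 ^ da) ^ 64 = ab ^ 64 = cf
byte 4: (49 ^ a8) ^ 65 = e1 ^ 65 = 84
byte 5: (1a ^ 1f) ^ 72 = 05 ^ 72 = 77
byte 6: (8f ^ 20) ^ 20 = af ^ 20 = 8f
byte 7: (66 ^ 41) ^ 43 = 27 ^ 43 = 64

a24392cf84778f64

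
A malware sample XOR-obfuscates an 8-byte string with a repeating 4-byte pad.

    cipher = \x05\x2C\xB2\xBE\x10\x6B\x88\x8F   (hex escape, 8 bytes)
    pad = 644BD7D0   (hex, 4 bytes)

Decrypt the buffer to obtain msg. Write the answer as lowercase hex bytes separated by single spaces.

61 67 65 6e 74 20 5f 5f

The 4-byte key repeats, so the effective keystream is 64 4b d7 d0 64 4b d7 d0.
byte 0:   5 ^ 100 =  97
byte 1:  44 ^  75 = 103
byte 2: 178 ^ 215 = 101
byte 3: 190 ^ 208 = 110
byte 4:  16 ^ 100 = 116
byte 5: 107 ^  75 =  32
byte 6: 136 ^ 215 =  95
byte 7: 143 ^ 208 =  95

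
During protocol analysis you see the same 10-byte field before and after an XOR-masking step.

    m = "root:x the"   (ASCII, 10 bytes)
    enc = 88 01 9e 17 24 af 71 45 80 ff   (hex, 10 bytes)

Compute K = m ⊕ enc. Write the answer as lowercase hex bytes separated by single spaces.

Since enc = m ⊕ K, XORing both sides with m gives K = m ⊕ enc.
72 ⊕ 88 = fa
6f ⊕ 01 = 6e
6f ⊕ 9e = f1
74 ⊕ 17 = 63
3a ⊕ 24 = 1e
78 ⊕ af = d7
20 ⊕ 71 = 51
74 ⊕ 45 = 31
68 ⊕ 80 = e8
65 ⊕ ff = 9a

fa 6e f1 63 1e d7 51 31 e8 9a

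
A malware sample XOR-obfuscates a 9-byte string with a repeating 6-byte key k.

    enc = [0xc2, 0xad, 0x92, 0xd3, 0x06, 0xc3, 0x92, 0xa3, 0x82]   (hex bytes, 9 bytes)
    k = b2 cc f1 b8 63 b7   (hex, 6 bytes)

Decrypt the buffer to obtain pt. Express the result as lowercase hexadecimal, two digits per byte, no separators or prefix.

The 6-byte key repeats, so the effective keystream is b2 cc f1 b8 63 b7 b2 cc f1.
byte 0: c2 XOR b2 = 70
byte 1: ad XOR cc = 61
byte 2: 92 XOR f1 = 63
byte 3: d3 XOR b8 = 6b
byte 4: 06 XOR 63 = 65
byte 5: c3 XOR b7 = 74
byte 6: 92 XOR b2 = 20
byte 7: a3 XOR cc = 6f
byte 8: 82 XOR f1 = 73

7061636b6574206f73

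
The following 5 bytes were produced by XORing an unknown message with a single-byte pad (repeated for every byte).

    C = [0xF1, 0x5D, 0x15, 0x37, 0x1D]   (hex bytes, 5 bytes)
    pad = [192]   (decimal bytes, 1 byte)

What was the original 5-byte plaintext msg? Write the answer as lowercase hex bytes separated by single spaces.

The 1-byte key repeats, so the effective keystream is c0 c0 c0 c0 c0.
byte 0: f1 ^ c0 = 31
byte 1: 5d ^ c0 = 9d
byte 2: 15 ^ c0 = d5
byte 3: 37 ^ c0 = f7
byte 4: 1d ^ c0 = dd

31 9d d5 f7 dd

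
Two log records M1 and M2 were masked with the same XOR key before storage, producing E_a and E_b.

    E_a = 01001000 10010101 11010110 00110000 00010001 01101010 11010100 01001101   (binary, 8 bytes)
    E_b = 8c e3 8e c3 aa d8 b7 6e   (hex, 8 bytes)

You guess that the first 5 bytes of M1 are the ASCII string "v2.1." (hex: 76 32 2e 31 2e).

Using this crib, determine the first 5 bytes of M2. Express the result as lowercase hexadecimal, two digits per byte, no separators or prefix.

b24476c295

First, E_a ⊕ E_b = (M1 ⊕ K) ⊕ (M2 ⊕ K) = M1 ⊕ M2, so the key drops out. Then M2 = (M1 ⊕ M2) ⊕ M1 over the first 5 bytes.
byte 0: (48 XOR 8c) XOR 76 = c4 XOR 76 = b2
byte 1: (95 XOR e3) XOR 32 = 76 XOR 32 = 44
byte 2: (d6 XOR 8e) XOR 2e = 58 XOR 2e = 76
byte 3: (30 XOR c3) XOR 31 = f3 XOR 31 = c2
byte 4: (11 XOR aa) XOR 2e = bb XOR 2e = 95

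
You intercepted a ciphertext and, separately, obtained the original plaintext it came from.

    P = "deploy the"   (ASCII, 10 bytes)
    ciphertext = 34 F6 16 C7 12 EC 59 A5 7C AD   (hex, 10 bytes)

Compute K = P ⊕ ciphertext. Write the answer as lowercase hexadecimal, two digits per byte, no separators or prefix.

Since ciphertext = P ⊕ K, XORing both sides with P gives K = P ⊕ ciphertext.
64 ⊕ 34 = 50
65 ⊕ f6 = 93
70 ⊕ 16 = 66
6c ⊕ c7 = ab
6f ⊕ 12 = 7d
79 ⊕ ec = 95
20 ⊕ 59 = 79
74 ⊕ a5 = d1
68 ⊕ 7c = 14
65 ⊕ ad = c8

509366ab7d9579d114c8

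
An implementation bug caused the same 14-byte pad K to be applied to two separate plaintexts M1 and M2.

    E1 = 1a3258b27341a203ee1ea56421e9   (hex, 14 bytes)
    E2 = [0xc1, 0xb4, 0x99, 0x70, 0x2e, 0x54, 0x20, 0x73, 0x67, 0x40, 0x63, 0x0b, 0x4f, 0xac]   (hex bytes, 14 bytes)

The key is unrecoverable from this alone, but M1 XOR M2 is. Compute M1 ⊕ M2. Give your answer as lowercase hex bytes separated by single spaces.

E1 ⊕ E2 = (M1 ⊕ K) ⊕ (M2 ⊕ K) = M1 ⊕ M2 — the shared key cancels under XOR.
byte 0: 1a ⊕ c1 = db
byte 1: 32 ⊕ b4 = 86
byte 2: 58 ⊕ 99 = c1
byte 3: b2 ⊕ 70 = c2
byte 4: 73 ⊕ 2e = 5d
byte 5: 41 ⊕ 54 = 15
byte 6: a2 ⊕ 20 = 82
byte 7: 03 ⊕ 73 = 70
byte 8: ee ⊕ 67 = 89
byte 9: 1e ⊕ 40 = 5e
byte 10: a5 ⊕ 63 = c6
byte 11: 64 ⊕ 0b = 6f
byte 12: 21 ⊕ 4f = 6e
byte 13: e9 ⊕ ac = 45

db 86 c1 c2 5d 15 82 70 89 5e c6 6f 6e 45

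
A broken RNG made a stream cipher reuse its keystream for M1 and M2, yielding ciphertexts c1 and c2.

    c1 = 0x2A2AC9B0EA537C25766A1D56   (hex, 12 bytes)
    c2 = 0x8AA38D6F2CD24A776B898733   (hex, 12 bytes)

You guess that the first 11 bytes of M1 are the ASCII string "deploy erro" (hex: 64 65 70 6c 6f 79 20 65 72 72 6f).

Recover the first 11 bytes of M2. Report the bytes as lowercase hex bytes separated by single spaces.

First, c1 ⊕ c2 = (M1 ⊕ K) ⊕ (M2 ⊕ K) = M1 ⊕ M2, so the key drops out. Then M2 = (M1 ⊕ M2) ⊕ M1 over the first 11 bytes.
byte 0: (2a ^ 8a) ^ 64 = a0 ^ 64 = c4
byte 1: (2a ^ a3) ^ 65 = 89 ^ 65 = ec
byte 2: (c9 ^ 8d) ^ 70 = 44 ^ 70 = 34
byte 3: (b0 ^ 6f) ^ 6c = df ^ 6c = b3
byte 4: (ea ^ 2c) ^ 6f = c6 ^ 6f = a9
byte 5: (53 ^ d2) ^ 79 = 81 ^ 79 = f8
byte 6: (7c ^ 4a) ^ 20 = 36 ^ 20 = 16
byte 7: (25 ^ 77) ^ 65 = 52 ^ 65 = 37
byte 8: (76 ^ 6b) ^ 72 = 1d ^ 72 = 6f
byte 9: (6a ^ 89) ^ 72 = e3 ^ 72 = 91
byte 10: (1d ^ 87) ^ 6f = 9a ^ 6f = f5

c4 ec 34 b3 a9 f8 16 37 6f 91 f5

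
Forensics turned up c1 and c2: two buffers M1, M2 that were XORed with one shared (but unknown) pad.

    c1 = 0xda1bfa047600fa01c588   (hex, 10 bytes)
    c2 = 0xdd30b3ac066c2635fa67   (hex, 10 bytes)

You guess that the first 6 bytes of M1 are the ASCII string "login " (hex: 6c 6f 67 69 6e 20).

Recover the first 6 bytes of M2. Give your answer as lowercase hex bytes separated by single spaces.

First, c1 ⊕ c2 = (M1 ⊕ K) ⊕ (M2 ⊕ K) = M1 ⊕ M2, so the key drops out. Then M2 = (M1 ⊕ M2) ⊕ M1 over the first 6 bytes.
byte 0: (da xor dd) xor 6c = 07 xor 6c = 6b
byte 1: (1b xor 30) xor 6f = 2b xor 6f = 44
byte 2: (fa xor b3) xor 67 = 49 xor 67 = 2e
byte 3: (04 xor ac) xor 69 = a8 xor 69 = c1
byte 4: (76 xor 06) xor 6e = 70 xor 6e = 1e
byte 5: (00 xor 6c) xor 20 = 6c xor 20 = 4c

6b 44 2e c1 1e 4c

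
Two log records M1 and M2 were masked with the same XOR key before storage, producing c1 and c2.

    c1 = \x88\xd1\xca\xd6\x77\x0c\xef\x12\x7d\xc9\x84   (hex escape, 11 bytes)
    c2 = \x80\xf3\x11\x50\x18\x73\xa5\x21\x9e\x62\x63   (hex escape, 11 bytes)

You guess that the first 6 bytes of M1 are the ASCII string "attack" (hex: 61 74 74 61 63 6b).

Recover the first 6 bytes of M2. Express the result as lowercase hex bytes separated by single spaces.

First, c1 ⊕ c2 = (M1 ⊕ K) ⊕ (M2 ⊕ K) = M1 ⊕ M2, so the key drops out. Then M2 = (M1 ⊕ M2) ⊕ M1 over the first 6 bytes.
byte 0: (88 XOR 80) XOR 61 = 08 XOR 61 = 69
byte 1: (d1 XOR f3) XOR 74 = 22 XOR 74 = 56
byte 2: (ca XOR 11) XOR 74 = db XOR 74 = af
byte 3: (d6 XOR 50) XOR 61 = 86 XOR 61 = e7
byte 4: (77 XOR 18) XOR 63 = 6f XOR 63 = 0c
byte 5: (0c XOR 73) XOR 6b = 7f XOR 6b = 14

69 56 af e7 0c 14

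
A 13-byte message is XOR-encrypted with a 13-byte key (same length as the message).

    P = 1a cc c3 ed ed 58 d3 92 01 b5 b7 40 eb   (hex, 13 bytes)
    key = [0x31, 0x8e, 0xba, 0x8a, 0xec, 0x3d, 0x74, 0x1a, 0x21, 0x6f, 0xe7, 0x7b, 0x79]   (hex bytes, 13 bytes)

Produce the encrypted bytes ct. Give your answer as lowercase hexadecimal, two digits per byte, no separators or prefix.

2b4279670165a78820da503b92

XOR is its own inverse, so applying the key byte-wise gives the result directly.
1a ^ 31 = 2b
cc ^ 8e = 42
c3 ^ ba = 79
ed ^ 8a = 67
ed ^ ec = 01
58 ^ 3d = 65
d3 ^ 74 = a7
92 ^ 1a = 88
01 ^ 21 = 20
b5 ^ 6f = da
b7 ^ e7 = 50
40 ^ 7b = 3b
eb ^ 79 = 92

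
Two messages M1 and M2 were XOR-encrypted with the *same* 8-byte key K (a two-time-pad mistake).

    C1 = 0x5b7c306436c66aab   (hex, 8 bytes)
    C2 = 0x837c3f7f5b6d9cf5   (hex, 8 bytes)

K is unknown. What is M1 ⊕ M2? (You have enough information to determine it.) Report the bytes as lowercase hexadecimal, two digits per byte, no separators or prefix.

C1 ⊕ C2 = (M1 ⊕ K) ⊕ (M2 ⊕ K) = M1 ⊕ M2 — the shared key cancels under XOR.
5b ⊕ 83 = d8
7c ⊕ 7c = 00
30 ⊕ 3f = 0f
64 ⊕ 7f = 1b
36 ⊕ 5b = 6d
c6 ⊕ 6d = ab
6a ⊕ 9c = f6
ab ⊕ f5 = 5e

d8000f1b6dabf65e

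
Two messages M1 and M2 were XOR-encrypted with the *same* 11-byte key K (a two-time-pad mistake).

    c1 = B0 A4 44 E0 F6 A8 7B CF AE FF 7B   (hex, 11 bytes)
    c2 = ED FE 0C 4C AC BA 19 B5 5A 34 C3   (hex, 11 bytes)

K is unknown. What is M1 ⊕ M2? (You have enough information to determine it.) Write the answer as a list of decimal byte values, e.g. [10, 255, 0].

[93, 90, 72, 172, 90, 18, 98, 122, 244, 203, 184]

c1 ⊕ c2 = (M1 ⊕ K) ⊕ (M2 ⊕ K) = M1 ⊕ M2 — the shared key cancels under XOR.
b0 ⊕ ed = 5d
a4 ⊕ fe = 5a
44 ⊕ 0c = 48
e0 ⊕ 4c = ac
f6 ⊕ ac = 5a
a8 ⊕ ba = 12
7b ⊕ 19 = 62
cf ⊕ b5 = 7a
ae ⊕ 5a = f4
ff ⊕ 34 = cb
7b ⊕ c3 = b8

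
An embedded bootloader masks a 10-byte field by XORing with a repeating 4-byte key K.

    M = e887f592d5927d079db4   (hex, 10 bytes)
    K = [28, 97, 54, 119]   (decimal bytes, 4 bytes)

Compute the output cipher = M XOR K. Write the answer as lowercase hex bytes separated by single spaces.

The 4-byte key repeats, so the effective keystream is 1c 61 36 77 1c 61 36 77 1c 61.
byte 0: e8 ⊕ 1c = f4
byte 1: 87 ⊕ 61 = e6
byte 2: f5 ⊕ 36 = c3
byte 3: 92 ⊕ 77 = e5
byte 4: d5 ⊕ 1c = c9
byte 5: 92 ⊕ 61 = f3
byte 6: 7d ⊕ 36 = 4b
byte 7: 07 ⊕ 77 = 70
byte 8: 9d ⊕ 1c = 81
byte 9: b4 ⊕ 61 = d5

f4 e6 c3 e5 c9 f3 4b 70 81 d5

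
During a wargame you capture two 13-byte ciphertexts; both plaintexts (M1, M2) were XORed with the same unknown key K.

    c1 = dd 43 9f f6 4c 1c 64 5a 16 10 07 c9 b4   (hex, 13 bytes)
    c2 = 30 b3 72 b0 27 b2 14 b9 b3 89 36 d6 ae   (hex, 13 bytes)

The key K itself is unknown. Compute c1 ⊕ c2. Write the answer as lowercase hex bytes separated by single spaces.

c1 ⊕ c2 = (M1 ⊕ K) ⊕ (M2 ⊕ K) = M1 ⊕ M2 — the shared key cancels under XOR.
byte 0: dd ^ 30 = ed
byte 1: 43 ^ b3 = f0
byte 2: 9f ^ 72 = ed
byte 3: f6 ^ b0 = 46
byte 4: 4c ^ 27 = 6b
byte 5: 1c ^ b2 = ae
byte 6: 64 ^ 14 = 70
byte 7: 5a ^ b9 = e3
byte 8: 16 ^ b3 = a5
byte 9: 10 ^ 89 = 99
byte 10: 07 ^ 36 = 31
byte 11: c9 ^ d6 = 1f
byte 12: b4 ^ ae = 1a

ed f0 ed 46 6b ae 70 e3 a5 99 31 1f 1a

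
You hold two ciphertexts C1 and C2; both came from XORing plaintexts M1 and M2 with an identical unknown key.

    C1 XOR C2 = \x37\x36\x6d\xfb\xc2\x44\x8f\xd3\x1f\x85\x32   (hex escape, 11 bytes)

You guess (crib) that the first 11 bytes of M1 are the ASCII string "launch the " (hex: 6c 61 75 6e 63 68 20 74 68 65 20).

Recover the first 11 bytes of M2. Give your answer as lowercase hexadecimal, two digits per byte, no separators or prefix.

Since C1 ⊕ C2 = M1 ⊕ M2, XORing with the guessed M1 bytes yields the corresponding M2 bytes: M2 = (C1 ⊕ C2) ⊕ M1.
00110111 ⊕ 01101100 = 01011011
00110110 ⊕ 01100001 = 01010111
01101101 ⊕ 01110101 = 00011000
11111011 ⊕ 01101110 = 10010101
11000010 ⊕ 01100011 = 10100001
01000100 ⊕ 01101000 = 00101100
10001111 ⊕ 00100000 = 10101111
11010011 ⊕ 01110100 = 10100111
00011111 ⊕ 01101000 = 01110111
10000101 ⊕ 01100101 = 11100000
00110010 ⊕ 00100000 = 00010010

5b571895a12cafa777e012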